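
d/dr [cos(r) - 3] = -sin(r)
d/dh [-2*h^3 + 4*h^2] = 2*h*(4 - 3*h)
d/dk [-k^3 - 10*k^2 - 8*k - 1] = -3*k^2 - 20*k - 8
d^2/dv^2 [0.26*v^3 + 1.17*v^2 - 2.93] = 1.56*v + 2.34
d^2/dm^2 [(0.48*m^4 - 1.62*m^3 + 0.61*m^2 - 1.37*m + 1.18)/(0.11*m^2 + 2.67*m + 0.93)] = (0.011616*m^6 + 0.845856*m^5 + 20.825856*m^4 - 4.087444*m^3 - 19.442658*m^2 - 5.486526*m + 24.441648)/(0.001331*m^6 + 0.096921*m^5 + 2.386296*m^4 + 20.673009*m^3 + 20.175048*m^2 + 6.927849*m + 0.804357)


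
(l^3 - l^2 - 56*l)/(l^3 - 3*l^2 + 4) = l*(l^2 - l - 56)/(l^3 - 3*l^2 + 4)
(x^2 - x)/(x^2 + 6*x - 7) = x/(x + 7)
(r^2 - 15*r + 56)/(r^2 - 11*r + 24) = (r - 7)/(r - 3)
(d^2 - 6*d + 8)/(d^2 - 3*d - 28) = (-d^2 + 6*d - 8)/(-d^2 + 3*d + 28)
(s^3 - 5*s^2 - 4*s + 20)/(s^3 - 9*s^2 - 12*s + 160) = (s^2 - 4)/(s^2 - 4*s - 32)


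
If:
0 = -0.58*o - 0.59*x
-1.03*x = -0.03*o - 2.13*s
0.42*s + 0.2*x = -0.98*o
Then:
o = 0.00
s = 0.00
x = 0.00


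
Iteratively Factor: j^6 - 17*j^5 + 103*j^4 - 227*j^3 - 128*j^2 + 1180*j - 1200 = (j + 2)*(j^5 - 19*j^4 + 141*j^3 - 509*j^2 + 890*j - 600) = (j - 3)*(j + 2)*(j^4 - 16*j^3 + 93*j^2 - 230*j + 200) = (j - 5)*(j - 3)*(j + 2)*(j^3 - 11*j^2 + 38*j - 40) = (j - 5)^2*(j - 3)*(j + 2)*(j^2 - 6*j + 8) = (j - 5)^2*(j - 3)*(j - 2)*(j + 2)*(j - 4)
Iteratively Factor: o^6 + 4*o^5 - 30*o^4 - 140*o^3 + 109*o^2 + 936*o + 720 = (o + 4)*(o^5 - 30*o^3 - 20*o^2 + 189*o + 180) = (o + 1)*(o + 4)*(o^4 - o^3 - 29*o^2 + 9*o + 180) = (o - 3)*(o + 1)*(o + 4)*(o^3 + 2*o^2 - 23*o - 60) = (o - 3)*(o + 1)*(o + 3)*(o + 4)*(o^2 - o - 20) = (o - 5)*(o - 3)*(o + 1)*(o + 3)*(o + 4)*(o + 4)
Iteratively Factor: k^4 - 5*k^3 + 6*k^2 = (k)*(k^3 - 5*k^2 + 6*k) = k^2*(k^2 - 5*k + 6) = k^2*(k - 2)*(k - 3)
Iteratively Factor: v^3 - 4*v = (v + 2)*(v^2 - 2*v) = v*(v + 2)*(v - 2)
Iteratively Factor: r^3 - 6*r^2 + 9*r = (r)*(r^2 - 6*r + 9) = r*(r - 3)*(r - 3)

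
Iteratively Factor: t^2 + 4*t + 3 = (t + 3)*(t + 1)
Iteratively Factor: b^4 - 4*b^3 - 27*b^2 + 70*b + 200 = (b + 4)*(b^3 - 8*b^2 + 5*b + 50) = (b - 5)*(b + 4)*(b^2 - 3*b - 10) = (b - 5)^2*(b + 4)*(b + 2)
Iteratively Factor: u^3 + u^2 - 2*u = (u + 2)*(u^2 - u) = (u - 1)*(u + 2)*(u)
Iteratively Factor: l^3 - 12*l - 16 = (l - 4)*(l^2 + 4*l + 4) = (l - 4)*(l + 2)*(l + 2)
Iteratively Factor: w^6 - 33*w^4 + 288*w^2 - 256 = (w - 1)*(w^5 + w^4 - 32*w^3 - 32*w^2 + 256*w + 256) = (w - 4)*(w - 1)*(w^4 + 5*w^3 - 12*w^2 - 80*w - 64) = (w - 4)*(w - 1)*(w + 1)*(w^3 + 4*w^2 - 16*w - 64) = (w - 4)^2*(w - 1)*(w + 1)*(w^2 + 8*w + 16) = (w - 4)^2*(w - 1)*(w + 1)*(w + 4)*(w + 4)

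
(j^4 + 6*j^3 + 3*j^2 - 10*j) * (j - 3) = j^5 + 3*j^4 - 15*j^3 - 19*j^2 + 30*j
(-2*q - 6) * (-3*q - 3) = 6*q^2 + 24*q + 18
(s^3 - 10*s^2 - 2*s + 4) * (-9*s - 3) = -9*s^4 + 87*s^3 + 48*s^2 - 30*s - 12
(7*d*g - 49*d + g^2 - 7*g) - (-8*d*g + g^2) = 15*d*g - 49*d - 7*g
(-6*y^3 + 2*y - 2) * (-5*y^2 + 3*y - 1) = 30*y^5 - 18*y^4 - 4*y^3 + 16*y^2 - 8*y + 2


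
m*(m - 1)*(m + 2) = m^3 + m^2 - 2*m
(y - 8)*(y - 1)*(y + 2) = y^3 - 7*y^2 - 10*y + 16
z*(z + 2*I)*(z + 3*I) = z^3 + 5*I*z^2 - 6*z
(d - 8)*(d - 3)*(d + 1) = d^3 - 10*d^2 + 13*d + 24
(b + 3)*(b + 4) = b^2 + 7*b + 12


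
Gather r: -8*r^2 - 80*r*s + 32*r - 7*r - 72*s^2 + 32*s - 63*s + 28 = -8*r^2 + r*(25 - 80*s) - 72*s^2 - 31*s + 28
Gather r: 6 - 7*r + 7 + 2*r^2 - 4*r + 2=2*r^2 - 11*r + 15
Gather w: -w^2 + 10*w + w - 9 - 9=-w^2 + 11*w - 18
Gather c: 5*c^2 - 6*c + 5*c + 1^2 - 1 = 5*c^2 - c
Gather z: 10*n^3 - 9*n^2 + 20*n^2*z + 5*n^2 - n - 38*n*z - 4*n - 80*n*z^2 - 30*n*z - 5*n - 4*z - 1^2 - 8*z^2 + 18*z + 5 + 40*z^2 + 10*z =10*n^3 - 4*n^2 - 10*n + z^2*(32 - 80*n) + z*(20*n^2 - 68*n + 24) + 4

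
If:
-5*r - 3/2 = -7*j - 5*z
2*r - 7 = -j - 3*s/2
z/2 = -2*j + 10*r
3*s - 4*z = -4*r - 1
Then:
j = -9/2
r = -3/5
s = 127/15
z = 6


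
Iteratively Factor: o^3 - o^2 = (o)*(o^2 - o) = o*(o - 1)*(o)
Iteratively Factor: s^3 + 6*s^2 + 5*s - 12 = (s - 1)*(s^2 + 7*s + 12) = (s - 1)*(s + 4)*(s + 3)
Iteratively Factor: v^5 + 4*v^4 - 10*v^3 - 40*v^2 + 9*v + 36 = (v + 4)*(v^4 - 10*v^2 + 9) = (v + 3)*(v + 4)*(v^3 - 3*v^2 - v + 3) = (v - 3)*(v + 3)*(v + 4)*(v^2 - 1) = (v - 3)*(v - 1)*(v + 3)*(v + 4)*(v + 1)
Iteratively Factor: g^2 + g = (g)*(g + 1)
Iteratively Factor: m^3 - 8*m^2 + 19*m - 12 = (m - 4)*(m^2 - 4*m + 3) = (m - 4)*(m - 1)*(m - 3)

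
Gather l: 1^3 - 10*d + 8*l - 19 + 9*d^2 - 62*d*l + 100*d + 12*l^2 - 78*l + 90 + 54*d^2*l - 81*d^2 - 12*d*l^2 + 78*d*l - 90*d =-72*d^2 + l^2*(12 - 12*d) + l*(54*d^2 + 16*d - 70) + 72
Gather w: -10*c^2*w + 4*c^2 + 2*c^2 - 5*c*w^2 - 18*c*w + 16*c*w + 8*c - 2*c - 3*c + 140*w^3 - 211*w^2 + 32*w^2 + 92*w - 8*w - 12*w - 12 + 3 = 6*c^2 + 3*c + 140*w^3 + w^2*(-5*c - 179) + w*(-10*c^2 - 2*c + 72) - 9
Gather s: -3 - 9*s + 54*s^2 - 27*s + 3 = 54*s^2 - 36*s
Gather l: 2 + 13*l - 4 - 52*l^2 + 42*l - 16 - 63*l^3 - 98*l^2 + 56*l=-63*l^3 - 150*l^2 + 111*l - 18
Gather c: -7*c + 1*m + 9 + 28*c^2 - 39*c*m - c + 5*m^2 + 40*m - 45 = 28*c^2 + c*(-39*m - 8) + 5*m^2 + 41*m - 36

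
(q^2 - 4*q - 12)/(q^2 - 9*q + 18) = (q + 2)/(q - 3)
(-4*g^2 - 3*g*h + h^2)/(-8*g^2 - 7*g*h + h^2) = (4*g - h)/(8*g - h)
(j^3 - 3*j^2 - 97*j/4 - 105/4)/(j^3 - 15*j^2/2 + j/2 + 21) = (j + 5/2)/(j - 2)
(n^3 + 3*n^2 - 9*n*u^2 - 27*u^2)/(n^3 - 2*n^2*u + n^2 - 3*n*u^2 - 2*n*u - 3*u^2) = (n^2 + 3*n*u + 3*n + 9*u)/(n^2 + n*u + n + u)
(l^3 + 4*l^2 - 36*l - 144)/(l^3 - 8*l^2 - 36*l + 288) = (l + 4)/(l - 8)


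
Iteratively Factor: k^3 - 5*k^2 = (k)*(k^2 - 5*k) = k^2*(k - 5)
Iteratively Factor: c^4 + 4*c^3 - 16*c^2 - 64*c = (c - 4)*(c^3 + 8*c^2 + 16*c) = c*(c - 4)*(c^2 + 8*c + 16) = c*(c - 4)*(c + 4)*(c + 4)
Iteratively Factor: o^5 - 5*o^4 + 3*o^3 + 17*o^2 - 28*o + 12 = (o - 2)*(o^4 - 3*o^3 - 3*o^2 + 11*o - 6) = (o - 2)*(o + 2)*(o^3 - 5*o^2 + 7*o - 3) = (o - 3)*(o - 2)*(o + 2)*(o^2 - 2*o + 1) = (o - 3)*(o - 2)*(o - 1)*(o + 2)*(o - 1)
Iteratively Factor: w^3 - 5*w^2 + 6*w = (w - 3)*(w^2 - 2*w) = (w - 3)*(w - 2)*(w)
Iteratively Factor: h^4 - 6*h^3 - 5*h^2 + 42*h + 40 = (h - 5)*(h^3 - h^2 - 10*h - 8) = (h - 5)*(h - 4)*(h^2 + 3*h + 2) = (h - 5)*(h - 4)*(h + 1)*(h + 2)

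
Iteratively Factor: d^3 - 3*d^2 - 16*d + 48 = (d + 4)*(d^2 - 7*d + 12) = (d - 3)*(d + 4)*(d - 4)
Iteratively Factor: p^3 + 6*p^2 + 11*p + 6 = (p + 1)*(p^2 + 5*p + 6) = (p + 1)*(p + 3)*(p + 2)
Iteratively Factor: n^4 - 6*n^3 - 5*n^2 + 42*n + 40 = (n + 2)*(n^3 - 8*n^2 + 11*n + 20) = (n - 5)*(n + 2)*(n^2 - 3*n - 4) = (n - 5)*(n - 4)*(n + 2)*(n + 1)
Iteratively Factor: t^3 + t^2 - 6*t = (t - 2)*(t^2 + 3*t) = t*(t - 2)*(t + 3)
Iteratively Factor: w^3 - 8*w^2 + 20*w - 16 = (w - 2)*(w^2 - 6*w + 8) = (w - 2)^2*(w - 4)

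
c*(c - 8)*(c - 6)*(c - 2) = c^4 - 16*c^3 + 76*c^2 - 96*c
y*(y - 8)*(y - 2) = y^3 - 10*y^2 + 16*y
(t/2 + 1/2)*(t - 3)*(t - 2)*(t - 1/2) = t^4/2 - 9*t^3/4 + 3*t^2/2 + 11*t/4 - 3/2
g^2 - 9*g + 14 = (g - 7)*(g - 2)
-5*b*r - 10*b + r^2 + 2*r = (-5*b + r)*(r + 2)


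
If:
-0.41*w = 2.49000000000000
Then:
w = -6.07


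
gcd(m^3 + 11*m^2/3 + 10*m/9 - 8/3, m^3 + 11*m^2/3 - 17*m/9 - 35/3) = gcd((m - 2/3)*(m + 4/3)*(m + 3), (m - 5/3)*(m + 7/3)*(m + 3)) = m + 3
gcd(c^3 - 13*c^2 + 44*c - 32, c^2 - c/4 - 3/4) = c - 1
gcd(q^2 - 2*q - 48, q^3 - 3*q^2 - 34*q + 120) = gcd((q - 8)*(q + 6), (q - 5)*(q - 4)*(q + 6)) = q + 6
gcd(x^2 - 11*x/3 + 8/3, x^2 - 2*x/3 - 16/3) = x - 8/3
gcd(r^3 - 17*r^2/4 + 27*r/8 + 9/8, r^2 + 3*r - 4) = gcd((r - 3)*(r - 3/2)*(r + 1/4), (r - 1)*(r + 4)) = 1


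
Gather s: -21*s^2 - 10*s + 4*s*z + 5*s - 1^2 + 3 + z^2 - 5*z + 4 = -21*s^2 + s*(4*z - 5) + z^2 - 5*z + 6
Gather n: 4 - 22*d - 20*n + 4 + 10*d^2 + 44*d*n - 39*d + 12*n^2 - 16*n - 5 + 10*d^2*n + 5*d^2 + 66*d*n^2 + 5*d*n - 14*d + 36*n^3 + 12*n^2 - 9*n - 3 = 15*d^2 - 75*d + 36*n^3 + n^2*(66*d + 24) + n*(10*d^2 + 49*d - 45)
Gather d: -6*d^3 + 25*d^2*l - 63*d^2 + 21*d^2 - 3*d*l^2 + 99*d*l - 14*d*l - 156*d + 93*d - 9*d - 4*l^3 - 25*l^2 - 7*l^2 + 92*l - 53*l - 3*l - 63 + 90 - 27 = -6*d^3 + d^2*(25*l - 42) + d*(-3*l^2 + 85*l - 72) - 4*l^3 - 32*l^2 + 36*l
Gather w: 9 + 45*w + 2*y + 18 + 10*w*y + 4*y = w*(10*y + 45) + 6*y + 27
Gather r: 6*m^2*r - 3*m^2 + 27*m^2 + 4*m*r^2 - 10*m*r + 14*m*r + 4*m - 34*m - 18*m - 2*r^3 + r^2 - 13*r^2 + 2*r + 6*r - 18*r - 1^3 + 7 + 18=24*m^2 - 48*m - 2*r^3 + r^2*(4*m - 12) + r*(6*m^2 + 4*m - 10) + 24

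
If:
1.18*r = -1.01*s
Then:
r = -0.855932203389831*s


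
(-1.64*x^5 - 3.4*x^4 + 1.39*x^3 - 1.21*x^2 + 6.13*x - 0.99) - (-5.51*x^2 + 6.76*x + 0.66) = -1.64*x^5 - 3.4*x^4 + 1.39*x^3 + 4.3*x^2 - 0.63*x - 1.65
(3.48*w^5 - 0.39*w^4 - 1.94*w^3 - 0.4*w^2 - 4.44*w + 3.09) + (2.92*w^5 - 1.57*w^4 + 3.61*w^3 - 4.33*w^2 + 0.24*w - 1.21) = 6.4*w^5 - 1.96*w^4 + 1.67*w^3 - 4.73*w^2 - 4.2*w + 1.88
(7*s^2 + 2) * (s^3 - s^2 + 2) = 7*s^5 - 7*s^4 + 2*s^3 + 12*s^2 + 4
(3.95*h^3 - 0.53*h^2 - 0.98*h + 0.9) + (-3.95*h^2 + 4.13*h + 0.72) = 3.95*h^3 - 4.48*h^2 + 3.15*h + 1.62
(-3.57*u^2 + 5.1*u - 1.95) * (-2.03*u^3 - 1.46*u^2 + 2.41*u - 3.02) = 7.2471*u^5 - 5.1408*u^4 - 12.0912*u^3 + 25.9194*u^2 - 20.1015*u + 5.889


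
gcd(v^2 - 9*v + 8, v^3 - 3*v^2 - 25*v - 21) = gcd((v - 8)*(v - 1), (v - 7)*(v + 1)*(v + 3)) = 1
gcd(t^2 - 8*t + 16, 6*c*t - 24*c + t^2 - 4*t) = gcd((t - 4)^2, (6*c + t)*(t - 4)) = t - 4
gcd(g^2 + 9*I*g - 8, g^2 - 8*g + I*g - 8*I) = g + I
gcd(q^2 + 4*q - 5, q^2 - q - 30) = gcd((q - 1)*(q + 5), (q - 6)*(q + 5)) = q + 5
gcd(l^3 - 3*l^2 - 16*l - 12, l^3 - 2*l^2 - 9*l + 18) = 1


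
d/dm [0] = 0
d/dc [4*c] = 4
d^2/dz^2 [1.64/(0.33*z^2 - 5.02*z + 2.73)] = (-0.357192*z^2 + 5.433648*z + 1.64*(0.66*z - 5.02)*(1.32*z - 10.04) - 2.954952)/(0.33*z^2 - 5.02*z + 2.73)^3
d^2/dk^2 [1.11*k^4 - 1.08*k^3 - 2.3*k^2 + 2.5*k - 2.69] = 13.32*k^2 - 6.48*k - 4.6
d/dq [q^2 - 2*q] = 2*q - 2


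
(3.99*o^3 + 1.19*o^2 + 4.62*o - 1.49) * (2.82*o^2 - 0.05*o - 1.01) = 11.2518*o^5 + 3.1563*o^4 + 8.939*o^3 - 5.6347*o^2 - 4.5917*o + 1.5049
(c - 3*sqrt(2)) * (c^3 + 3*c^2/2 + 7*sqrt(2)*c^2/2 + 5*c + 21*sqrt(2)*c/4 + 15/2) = c^4 + sqrt(2)*c^3/2 + 3*c^3/2 - 16*c^2 + 3*sqrt(2)*c^2/4 - 24*c - 15*sqrt(2)*c - 45*sqrt(2)/2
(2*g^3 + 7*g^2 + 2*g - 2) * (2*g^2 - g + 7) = 4*g^5 + 12*g^4 + 11*g^3 + 43*g^2 + 16*g - 14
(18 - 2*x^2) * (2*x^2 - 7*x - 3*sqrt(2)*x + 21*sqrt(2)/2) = -4*x^4 + 6*sqrt(2)*x^3 + 14*x^3 - 21*sqrt(2)*x^2 + 36*x^2 - 126*x - 54*sqrt(2)*x + 189*sqrt(2)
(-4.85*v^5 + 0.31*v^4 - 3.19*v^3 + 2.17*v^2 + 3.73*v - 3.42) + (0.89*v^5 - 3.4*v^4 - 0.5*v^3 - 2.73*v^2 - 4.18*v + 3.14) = -3.96*v^5 - 3.09*v^4 - 3.69*v^3 - 0.56*v^2 - 0.45*v - 0.28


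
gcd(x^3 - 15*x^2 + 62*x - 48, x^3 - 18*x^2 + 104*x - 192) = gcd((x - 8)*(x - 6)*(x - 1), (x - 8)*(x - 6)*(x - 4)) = x^2 - 14*x + 48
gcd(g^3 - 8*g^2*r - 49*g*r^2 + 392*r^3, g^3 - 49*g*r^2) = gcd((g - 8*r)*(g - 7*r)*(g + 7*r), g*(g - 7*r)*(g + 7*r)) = -g^2 + 49*r^2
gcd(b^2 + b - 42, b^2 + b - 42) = b^2 + b - 42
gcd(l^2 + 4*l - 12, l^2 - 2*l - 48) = l + 6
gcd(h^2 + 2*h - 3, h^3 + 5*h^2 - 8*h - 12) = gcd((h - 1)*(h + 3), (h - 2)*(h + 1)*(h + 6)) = 1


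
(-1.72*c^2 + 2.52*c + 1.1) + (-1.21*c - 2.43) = -1.72*c^2 + 1.31*c - 1.33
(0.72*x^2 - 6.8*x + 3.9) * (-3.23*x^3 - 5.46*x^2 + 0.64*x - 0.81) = -2.3256*x^5 + 18.0328*x^4 + 24.9918*x^3 - 26.2292*x^2 + 8.004*x - 3.159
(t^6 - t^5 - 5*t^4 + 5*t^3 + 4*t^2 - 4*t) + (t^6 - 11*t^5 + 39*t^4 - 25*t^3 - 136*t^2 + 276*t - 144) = 2*t^6 - 12*t^5 + 34*t^4 - 20*t^3 - 132*t^2 + 272*t - 144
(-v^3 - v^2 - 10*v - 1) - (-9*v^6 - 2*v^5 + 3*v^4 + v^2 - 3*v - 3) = 9*v^6 + 2*v^5 - 3*v^4 - v^3 - 2*v^2 - 7*v + 2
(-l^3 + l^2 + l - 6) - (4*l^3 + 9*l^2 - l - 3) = -5*l^3 - 8*l^2 + 2*l - 3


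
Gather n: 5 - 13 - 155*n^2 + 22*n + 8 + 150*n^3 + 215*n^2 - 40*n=150*n^3 + 60*n^2 - 18*n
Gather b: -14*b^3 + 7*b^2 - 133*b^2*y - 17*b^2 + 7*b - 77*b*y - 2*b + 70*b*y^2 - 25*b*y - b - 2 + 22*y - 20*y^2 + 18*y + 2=-14*b^3 + b^2*(-133*y - 10) + b*(70*y^2 - 102*y + 4) - 20*y^2 + 40*y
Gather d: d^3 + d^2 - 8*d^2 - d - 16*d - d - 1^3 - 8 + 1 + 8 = d^3 - 7*d^2 - 18*d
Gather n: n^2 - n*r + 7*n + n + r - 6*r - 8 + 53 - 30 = n^2 + n*(8 - r) - 5*r + 15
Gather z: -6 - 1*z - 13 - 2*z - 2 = -3*z - 21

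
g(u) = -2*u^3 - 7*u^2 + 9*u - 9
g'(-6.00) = -123.00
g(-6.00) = 117.00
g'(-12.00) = -687.00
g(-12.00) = 2331.00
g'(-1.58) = 16.14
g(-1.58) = -32.81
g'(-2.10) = 11.94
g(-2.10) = -40.25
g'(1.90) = -39.26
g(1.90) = -30.89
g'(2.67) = -71.15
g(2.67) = -72.94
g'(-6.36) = -144.66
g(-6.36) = 165.13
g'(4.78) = -195.01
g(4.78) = -344.35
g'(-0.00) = 9.00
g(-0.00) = -9.00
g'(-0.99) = 16.98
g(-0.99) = -22.83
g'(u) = -6*u^2 - 14*u + 9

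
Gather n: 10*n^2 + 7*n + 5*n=10*n^2 + 12*n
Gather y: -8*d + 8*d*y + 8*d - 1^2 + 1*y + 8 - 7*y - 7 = y*(8*d - 6)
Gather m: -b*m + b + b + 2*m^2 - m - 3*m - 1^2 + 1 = 2*b + 2*m^2 + m*(-b - 4)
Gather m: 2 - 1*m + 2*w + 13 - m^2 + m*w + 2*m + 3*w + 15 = -m^2 + m*(w + 1) + 5*w + 30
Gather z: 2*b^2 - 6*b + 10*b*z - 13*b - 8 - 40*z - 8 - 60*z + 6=2*b^2 - 19*b + z*(10*b - 100) - 10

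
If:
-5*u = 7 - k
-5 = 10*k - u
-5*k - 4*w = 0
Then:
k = -32/49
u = -75/49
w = 40/49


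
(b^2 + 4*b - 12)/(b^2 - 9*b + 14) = (b + 6)/(b - 7)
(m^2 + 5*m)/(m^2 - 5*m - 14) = m*(m + 5)/(m^2 - 5*m - 14)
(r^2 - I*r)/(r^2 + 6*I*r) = (r - I)/(r + 6*I)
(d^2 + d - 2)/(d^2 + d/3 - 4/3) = 3*(d + 2)/(3*d + 4)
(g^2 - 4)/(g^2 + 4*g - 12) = (g + 2)/(g + 6)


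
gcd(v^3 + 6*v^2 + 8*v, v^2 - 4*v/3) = v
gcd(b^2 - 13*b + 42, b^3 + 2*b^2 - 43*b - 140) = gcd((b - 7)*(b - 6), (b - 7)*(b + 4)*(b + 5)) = b - 7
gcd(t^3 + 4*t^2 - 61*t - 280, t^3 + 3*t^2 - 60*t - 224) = t^2 - t - 56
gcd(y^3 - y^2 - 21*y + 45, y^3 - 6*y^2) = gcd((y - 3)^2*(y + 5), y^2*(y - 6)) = 1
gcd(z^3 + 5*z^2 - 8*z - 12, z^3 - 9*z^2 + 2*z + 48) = 1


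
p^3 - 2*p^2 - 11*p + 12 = (p - 4)*(p - 1)*(p + 3)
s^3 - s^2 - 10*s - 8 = (s - 4)*(s + 1)*(s + 2)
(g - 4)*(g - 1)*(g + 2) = g^3 - 3*g^2 - 6*g + 8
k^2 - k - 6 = (k - 3)*(k + 2)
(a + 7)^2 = a^2 + 14*a + 49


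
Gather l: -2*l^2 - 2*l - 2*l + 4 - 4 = -2*l^2 - 4*l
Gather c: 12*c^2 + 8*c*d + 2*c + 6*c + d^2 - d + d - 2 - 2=12*c^2 + c*(8*d + 8) + d^2 - 4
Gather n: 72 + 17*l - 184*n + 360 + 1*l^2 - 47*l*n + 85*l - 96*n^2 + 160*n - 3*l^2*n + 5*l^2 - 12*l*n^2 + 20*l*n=6*l^2 + 102*l + n^2*(-12*l - 96) + n*(-3*l^2 - 27*l - 24) + 432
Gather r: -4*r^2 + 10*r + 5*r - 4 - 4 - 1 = -4*r^2 + 15*r - 9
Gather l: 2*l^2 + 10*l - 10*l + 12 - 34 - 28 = 2*l^2 - 50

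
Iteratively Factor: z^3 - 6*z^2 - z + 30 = (z - 3)*(z^2 - 3*z - 10) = (z - 5)*(z - 3)*(z + 2)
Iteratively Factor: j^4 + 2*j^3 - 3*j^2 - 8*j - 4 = (j + 1)*(j^3 + j^2 - 4*j - 4) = (j + 1)^2*(j^2 - 4) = (j + 1)^2*(j + 2)*(j - 2)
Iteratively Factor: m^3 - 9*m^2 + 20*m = (m - 5)*(m^2 - 4*m) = m*(m - 5)*(m - 4)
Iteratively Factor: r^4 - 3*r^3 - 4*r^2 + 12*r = (r - 2)*(r^3 - r^2 - 6*r) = r*(r - 2)*(r^2 - r - 6) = r*(r - 2)*(r + 2)*(r - 3)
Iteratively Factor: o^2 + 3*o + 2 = (o + 1)*(o + 2)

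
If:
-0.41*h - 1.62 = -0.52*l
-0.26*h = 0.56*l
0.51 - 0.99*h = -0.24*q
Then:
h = -2.49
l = 1.15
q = -12.38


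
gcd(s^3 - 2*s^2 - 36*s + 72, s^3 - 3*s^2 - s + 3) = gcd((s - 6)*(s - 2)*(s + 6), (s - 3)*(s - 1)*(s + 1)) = 1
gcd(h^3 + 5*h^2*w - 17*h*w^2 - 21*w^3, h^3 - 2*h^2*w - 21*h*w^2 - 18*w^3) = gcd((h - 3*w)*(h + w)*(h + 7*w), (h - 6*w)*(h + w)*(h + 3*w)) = h + w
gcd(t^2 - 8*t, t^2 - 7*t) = t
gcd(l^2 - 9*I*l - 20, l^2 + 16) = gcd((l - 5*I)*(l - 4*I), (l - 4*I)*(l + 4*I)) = l - 4*I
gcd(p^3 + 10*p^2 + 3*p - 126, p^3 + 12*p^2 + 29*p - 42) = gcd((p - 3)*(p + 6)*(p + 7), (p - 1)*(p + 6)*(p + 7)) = p^2 + 13*p + 42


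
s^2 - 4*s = s*(s - 4)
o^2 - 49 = (o - 7)*(o + 7)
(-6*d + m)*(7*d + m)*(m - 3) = -42*d^2*m + 126*d^2 + d*m^2 - 3*d*m + m^3 - 3*m^2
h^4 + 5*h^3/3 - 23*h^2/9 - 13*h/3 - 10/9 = (h - 5/3)*(h + 1/3)*(h + 1)*(h + 2)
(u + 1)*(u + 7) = u^2 + 8*u + 7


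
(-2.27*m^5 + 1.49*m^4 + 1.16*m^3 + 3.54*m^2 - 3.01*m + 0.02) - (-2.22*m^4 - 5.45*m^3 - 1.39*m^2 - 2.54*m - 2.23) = -2.27*m^5 + 3.71*m^4 + 6.61*m^3 + 4.93*m^2 - 0.47*m + 2.25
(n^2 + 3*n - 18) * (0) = 0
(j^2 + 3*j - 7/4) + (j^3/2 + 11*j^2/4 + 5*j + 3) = j^3/2 + 15*j^2/4 + 8*j + 5/4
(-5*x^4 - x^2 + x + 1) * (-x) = 5*x^5 + x^3 - x^2 - x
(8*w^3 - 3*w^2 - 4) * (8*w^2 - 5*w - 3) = 64*w^5 - 64*w^4 - 9*w^3 - 23*w^2 + 20*w + 12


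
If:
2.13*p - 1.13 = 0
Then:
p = 0.53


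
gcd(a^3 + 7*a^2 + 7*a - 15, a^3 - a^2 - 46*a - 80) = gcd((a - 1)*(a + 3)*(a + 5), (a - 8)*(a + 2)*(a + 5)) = a + 5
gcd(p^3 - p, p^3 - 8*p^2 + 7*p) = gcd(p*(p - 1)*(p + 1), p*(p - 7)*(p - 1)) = p^2 - p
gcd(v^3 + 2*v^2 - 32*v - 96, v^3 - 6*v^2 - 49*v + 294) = v - 6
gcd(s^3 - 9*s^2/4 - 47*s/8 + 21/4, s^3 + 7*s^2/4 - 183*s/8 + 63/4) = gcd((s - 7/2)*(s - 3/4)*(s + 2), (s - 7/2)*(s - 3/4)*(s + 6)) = s^2 - 17*s/4 + 21/8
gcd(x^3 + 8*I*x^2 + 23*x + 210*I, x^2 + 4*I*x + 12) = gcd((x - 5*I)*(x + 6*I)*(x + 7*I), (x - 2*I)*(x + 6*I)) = x + 6*I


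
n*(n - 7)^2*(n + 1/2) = n^4 - 27*n^3/2 + 42*n^2 + 49*n/2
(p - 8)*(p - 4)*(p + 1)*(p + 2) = p^4 - 9*p^3 - 2*p^2 + 72*p + 64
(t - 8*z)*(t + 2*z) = t^2 - 6*t*z - 16*z^2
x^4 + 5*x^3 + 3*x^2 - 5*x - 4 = (x - 1)*(x + 1)^2*(x + 4)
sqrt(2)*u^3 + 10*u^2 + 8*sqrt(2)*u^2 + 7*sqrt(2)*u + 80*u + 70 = (u + 7)*(u + 5*sqrt(2))*(sqrt(2)*u + sqrt(2))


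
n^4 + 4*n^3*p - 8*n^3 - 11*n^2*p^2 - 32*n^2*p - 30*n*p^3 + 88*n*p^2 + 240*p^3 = (n - 8)*(n - 3*p)*(n + 2*p)*(n + 5*p)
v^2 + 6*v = v*(v + 6)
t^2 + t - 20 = (t - 4)*(t + 5)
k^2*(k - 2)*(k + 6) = k^4 + 4*k^3 - 12*k^2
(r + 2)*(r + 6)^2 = r^3 + 14*r^2 + 60*r + 72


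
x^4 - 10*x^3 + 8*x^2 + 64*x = x*(x - 8)*(x - 4)*(x + 2)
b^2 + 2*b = b*(b + 2)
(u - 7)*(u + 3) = u^2 - 4*u - 21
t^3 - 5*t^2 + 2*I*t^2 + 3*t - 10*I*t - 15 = (t - 5)*(t - I)*(t + 3*I)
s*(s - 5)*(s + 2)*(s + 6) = s^4 + 3*s^3 - 28*s^2 - 60*s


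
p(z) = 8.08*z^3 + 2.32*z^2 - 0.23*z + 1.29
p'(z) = 24.24*z^2 + 4.64*z - 0.23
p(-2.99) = -193.27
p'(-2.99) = 202.60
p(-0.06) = 1.31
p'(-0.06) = -0.42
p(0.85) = 7.73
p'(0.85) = 21.23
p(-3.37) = -280.83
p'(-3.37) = 259.42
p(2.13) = 89.41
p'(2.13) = 119.63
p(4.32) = 695.02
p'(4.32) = 472.19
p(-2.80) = -157.25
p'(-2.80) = 176.82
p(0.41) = 2.14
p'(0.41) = 5.75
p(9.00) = 6077.46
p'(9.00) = 2004.97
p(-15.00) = -26743.26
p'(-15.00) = 5384.17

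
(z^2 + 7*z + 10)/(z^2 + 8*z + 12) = (z + 5)/(z + 6)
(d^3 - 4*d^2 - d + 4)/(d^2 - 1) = d - 4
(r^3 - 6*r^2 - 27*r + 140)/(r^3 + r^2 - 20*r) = (r - 7)/r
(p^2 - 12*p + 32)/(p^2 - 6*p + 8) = (p - 8)/(p - 2)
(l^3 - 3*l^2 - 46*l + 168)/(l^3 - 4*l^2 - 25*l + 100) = (l^2 + l - 42)/(l^2 - 25)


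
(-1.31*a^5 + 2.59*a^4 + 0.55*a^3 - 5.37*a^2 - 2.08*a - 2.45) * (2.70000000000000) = -3.537*a^5 + 6.993*a^4 + 1.485*a^3 - 14.499*a^2 - 5.616*a - 6.615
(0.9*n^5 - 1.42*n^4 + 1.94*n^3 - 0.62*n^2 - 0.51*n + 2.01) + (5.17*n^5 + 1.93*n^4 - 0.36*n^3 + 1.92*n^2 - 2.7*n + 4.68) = 6.07*n^5 + 0.51*n^4 + 1.58*n^3 + 1.3*n^2 - 3.21*n + 6.69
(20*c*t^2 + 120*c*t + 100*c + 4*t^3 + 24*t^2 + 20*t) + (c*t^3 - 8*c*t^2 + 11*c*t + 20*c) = c*t^3 + 12*c*t^2 + 131*c*t + 120*c + 4*t^3 + 24*t^2 + 20*t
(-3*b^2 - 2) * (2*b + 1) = -6*b^3 - 3*b^2 - 4*b - 2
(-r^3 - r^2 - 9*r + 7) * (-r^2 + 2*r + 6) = r^5 - r^4 + r^3 - 31*r^2 - 40*r + 42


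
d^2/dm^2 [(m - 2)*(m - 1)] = 2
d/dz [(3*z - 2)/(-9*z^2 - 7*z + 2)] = (27*z^2 - 36*z - 8)/(81*z^4 + 126*z^3 + 13*z^2 - 28*z + 4)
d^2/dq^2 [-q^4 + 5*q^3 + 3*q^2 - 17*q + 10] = -12*q^2 + 30*q + 6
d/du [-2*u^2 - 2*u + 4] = -4*u - 2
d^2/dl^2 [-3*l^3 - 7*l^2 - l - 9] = -18*l - 14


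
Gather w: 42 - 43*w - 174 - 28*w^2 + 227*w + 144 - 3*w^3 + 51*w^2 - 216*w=-3*w^3 + 23*w^2 - 32*w + 12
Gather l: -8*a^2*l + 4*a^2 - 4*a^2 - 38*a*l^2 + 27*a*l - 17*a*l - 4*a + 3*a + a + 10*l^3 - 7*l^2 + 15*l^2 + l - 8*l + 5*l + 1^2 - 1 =10*l^3 + l^2*(8 - 38*a) + l*(-8*a^2 + 10*a - 2)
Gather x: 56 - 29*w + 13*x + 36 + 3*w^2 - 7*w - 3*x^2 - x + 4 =3*w^2 - 36*w - 3*x^2 + 12*x + 96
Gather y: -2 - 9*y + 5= 3 - 9*y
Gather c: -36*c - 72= -36*c - 72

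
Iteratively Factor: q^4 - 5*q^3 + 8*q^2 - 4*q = (q - 2)*(q^3 - 3*q^2 + 2*q) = (q - 2)^2*(q^2 - q) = q*(q - 2)^2*(q - 1)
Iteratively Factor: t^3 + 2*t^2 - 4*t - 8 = (t + 2)*(t^2 - 4) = (t - 2)*(t + 2)*(t + 2)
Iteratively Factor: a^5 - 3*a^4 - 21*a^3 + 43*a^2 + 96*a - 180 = (a - 2)*(a^4 - a^3 - 23*a^2 - 3*a + 90) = (a - 2)*(a + 3)*(a^3 - 4*a^2 - 11*a + 30) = (a - 2)*(a + 3)^2*(a^2 - 7*a + 10) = (a - 2)^2*(a + 3)^2*(a - 5)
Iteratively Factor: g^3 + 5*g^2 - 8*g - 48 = (g - 3)*(g^2 + 8*g + 16) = (g - 3)*(g + 4)*(g + 4)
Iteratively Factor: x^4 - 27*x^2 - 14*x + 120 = (x - 2)*(x^3 + 2*x^2 - 23*x - 60) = (x - 2)*(x + 3)*(x^2 - x - 20) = (x - 5)*(x - 2)*(x + 3)*(x + 4)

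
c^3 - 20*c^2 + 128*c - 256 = (c - 8)^2*(c - 4)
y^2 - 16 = (y - 4)*(y + 4)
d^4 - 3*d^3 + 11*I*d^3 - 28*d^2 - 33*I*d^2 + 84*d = d*(d - 3)*(d + 4*I)*(d + 7*I)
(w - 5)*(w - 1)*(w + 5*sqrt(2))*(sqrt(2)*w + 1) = sqrt(2)*w^4 - 6*sqrt(2)*w^3 + 11*w^3 - 66*w^2 + 10*sqrt(2)*w^2 - 30*sqrt(2)*w + 55*w + 25*sqrt(2)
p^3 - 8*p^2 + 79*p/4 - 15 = (p - 4)*(p - 5/2)*(p - 3/2)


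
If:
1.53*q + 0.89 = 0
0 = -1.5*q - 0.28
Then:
No Solution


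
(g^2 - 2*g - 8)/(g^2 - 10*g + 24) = (g + 2)/(g - 6)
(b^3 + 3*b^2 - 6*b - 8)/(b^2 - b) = (b^3 + 3*b^2 - 6*b - 8)/(b*(b - 1))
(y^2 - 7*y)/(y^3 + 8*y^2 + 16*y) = (y - 7)/(y^2 + 8*y + 16)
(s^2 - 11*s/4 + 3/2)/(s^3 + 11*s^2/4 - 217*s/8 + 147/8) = 2*(s - 2)/(2*s^2 + 7*s - 49)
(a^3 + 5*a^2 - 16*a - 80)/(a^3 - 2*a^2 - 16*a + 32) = (a + 5)/(a - 2)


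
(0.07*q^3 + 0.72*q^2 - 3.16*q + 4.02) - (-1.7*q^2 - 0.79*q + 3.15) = 0.07*q^3 + 2.42*q^2 - 2.37*q + 0.87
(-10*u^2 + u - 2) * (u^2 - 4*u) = -10*u^4 + 41*u^3 - 6*u^2 + 8*u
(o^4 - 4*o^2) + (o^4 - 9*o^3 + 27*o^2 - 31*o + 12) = 2*o^4 - 9*o^3 + 23*o^2 - 31*o + 12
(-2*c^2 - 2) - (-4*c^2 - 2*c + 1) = 2*c^2 + 2*c - 3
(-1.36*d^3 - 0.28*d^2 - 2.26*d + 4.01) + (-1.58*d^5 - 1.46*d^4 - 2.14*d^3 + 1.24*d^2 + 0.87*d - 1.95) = -1.58*d^5 - 1.46*d^4 - 3.5*d^3 + 0.96*d^2 - 1.39*d + 2.06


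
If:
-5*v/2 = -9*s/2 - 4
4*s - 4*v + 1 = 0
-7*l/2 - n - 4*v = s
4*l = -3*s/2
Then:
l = 81/128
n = 1337/256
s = -27/16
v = -23/16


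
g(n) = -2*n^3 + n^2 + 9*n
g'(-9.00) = -495.00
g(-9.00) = 1458.00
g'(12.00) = -831.00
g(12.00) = -3204.00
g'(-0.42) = 7.10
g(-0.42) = -3.46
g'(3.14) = -43.88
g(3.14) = -23.80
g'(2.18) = -15.15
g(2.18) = 3.65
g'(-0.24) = 8.17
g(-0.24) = -2.07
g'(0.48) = 8.58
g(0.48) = 4.33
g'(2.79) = -32.12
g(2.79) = -10.54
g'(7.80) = -340.44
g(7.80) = -818.06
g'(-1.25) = -2.88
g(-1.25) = -5.78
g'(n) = -6*n^2 + 2*n + 9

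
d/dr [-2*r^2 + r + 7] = 1 - 4*r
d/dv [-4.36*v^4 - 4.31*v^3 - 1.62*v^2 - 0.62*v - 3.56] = -17.44*v^3 - 12.93*v^2 - 3.24*v - 0.62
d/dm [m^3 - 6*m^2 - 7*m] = 3*m^2 - 12*m - 7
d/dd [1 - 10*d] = -10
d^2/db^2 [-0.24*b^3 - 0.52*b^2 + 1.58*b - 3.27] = -1.44*b - 1.04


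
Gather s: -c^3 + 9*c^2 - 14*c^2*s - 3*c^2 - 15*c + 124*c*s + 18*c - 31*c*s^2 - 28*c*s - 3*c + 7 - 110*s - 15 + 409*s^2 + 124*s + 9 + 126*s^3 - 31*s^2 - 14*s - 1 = -c^3 + 6*c^2 + 126*s^3 + s^2*(378 - 31*c) + s*(-14*c^2 + 96*c)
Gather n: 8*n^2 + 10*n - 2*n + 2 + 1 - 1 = 8*n^2 + 8*n + 2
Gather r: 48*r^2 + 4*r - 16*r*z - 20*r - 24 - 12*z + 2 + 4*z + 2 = 48*r^2 + r*(-16*z - 16) - 8*z - 20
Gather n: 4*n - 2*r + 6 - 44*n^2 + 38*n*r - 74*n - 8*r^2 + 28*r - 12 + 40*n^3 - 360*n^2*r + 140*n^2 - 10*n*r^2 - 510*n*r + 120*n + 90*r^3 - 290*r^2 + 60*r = 40*n^3 + n^2*(96 - 360*r) + n*(-10*r^2 - 472*r + 50) + 90*r^3 - 298*r^2 + 86*r - 6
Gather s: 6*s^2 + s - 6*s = 6*s^2 - 5*s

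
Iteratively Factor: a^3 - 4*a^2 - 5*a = (a - 5)*(a^2 + a) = a*(a - 5)*(a + 1)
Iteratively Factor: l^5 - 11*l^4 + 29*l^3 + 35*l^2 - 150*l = (l - 5)*(l^4 - 6*l^3 - l^2 + 30*l) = (l - 5)*(l + 2)*(l^3 - 8*l^2 + 15*l) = l*(l - 5)*(l + 2)*(l^2 - 8*l + 15) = l*(l - 5)^2*(l + 2)*(l - 3)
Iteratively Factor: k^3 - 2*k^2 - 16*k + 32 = (k - 2)*(k^2 - 16) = (k - 2)*(k + 4)*(k - 4)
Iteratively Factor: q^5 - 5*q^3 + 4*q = (q - 1)*(q^4 + q^3 - 4*q^2 - 4*q) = q*(q - 1)*(q^3 + q^2 - 4*q - 4) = q*(q - 2)*(q - 1)*(q^2 + 3*q + 2) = q*(q - 2)*(q - 1)*(q + 2)*(q + 1)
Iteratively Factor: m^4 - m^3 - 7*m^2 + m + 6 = (m + 1)*(m^3 - 2*m^2 - 5*m + 6) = (m - 3)*(m + 1)*(m^2 + m - 2) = (m - 3)*(m + 1)*(m + 2)*(m - 1)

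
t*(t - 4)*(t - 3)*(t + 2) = t^4 - 5*t^3 - 2*t^2 + 24*t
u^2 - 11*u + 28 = (u - 7)*(u - 4)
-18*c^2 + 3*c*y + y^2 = (-3*c + y)*(6*c + y)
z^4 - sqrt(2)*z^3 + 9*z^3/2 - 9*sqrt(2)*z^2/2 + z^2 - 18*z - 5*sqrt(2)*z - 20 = (z + 2)*(z + 5/2)*(z - 2*sqrt(2))*(z + sqrt(2))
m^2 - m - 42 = (m - 7)*(m + 6)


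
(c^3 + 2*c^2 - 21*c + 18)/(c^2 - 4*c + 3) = c + 6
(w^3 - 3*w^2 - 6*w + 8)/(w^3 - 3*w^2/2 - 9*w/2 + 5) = 2*(w - 4)/(2*w - 5)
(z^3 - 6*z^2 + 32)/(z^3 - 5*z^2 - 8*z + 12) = (z^2 - 8*z + 16)/(z^2 - 7*z + 6)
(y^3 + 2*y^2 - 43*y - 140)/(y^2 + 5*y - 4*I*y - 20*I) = (y^2 - 3*y - 28)/(y - 4*I)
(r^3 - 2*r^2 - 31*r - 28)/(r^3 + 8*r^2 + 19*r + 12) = (r - 7)/(r + 3)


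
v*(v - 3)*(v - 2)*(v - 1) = v^4 - 6*v^3 + 11*v^2 - 6*v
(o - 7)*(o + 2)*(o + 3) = o^3 - 2*o^2 - 29*o - 42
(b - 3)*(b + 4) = b^2 + b - 12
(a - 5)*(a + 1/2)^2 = a^3 - 4*a^2 - 19*a/4 - 5/4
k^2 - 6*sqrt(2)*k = k*(k - 6*sqrt(2))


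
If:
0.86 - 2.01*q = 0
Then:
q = 0.43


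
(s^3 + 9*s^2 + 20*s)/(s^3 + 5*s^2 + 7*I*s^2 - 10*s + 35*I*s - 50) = s*(s + 4)/(s^2 + 7*I*s - 10)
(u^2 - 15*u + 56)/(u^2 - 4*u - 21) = (u - 8)/(u + 3)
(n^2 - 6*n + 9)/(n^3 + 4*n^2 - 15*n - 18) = (n - 3)/(n^2 + 7*n + 6)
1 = 1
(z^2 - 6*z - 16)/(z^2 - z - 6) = (z - 8)/(z - 3)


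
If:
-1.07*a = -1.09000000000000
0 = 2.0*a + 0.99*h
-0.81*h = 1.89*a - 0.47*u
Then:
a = 1.02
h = -2.06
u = 0.55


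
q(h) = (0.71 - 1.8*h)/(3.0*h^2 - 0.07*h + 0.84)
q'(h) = (0.07 - 6.0*h)*(0.71 - 1.8*h)/(3.0*h^2 - 0.07*h + 0.84)^2 - 1.8/(3.0*h^2 - 0.07*h + 0.84)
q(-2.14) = 0.31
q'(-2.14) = 0.15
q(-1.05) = 0.62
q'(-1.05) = 0.50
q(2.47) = -0.20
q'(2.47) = 0.06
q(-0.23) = 1.11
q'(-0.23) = -0.19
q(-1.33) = 0.50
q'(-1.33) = 0.35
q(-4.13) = 0.16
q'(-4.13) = 0.04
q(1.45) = -0.27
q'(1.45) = 0.07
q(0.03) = 0.78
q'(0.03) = -2.24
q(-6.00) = 0.11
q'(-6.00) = 0.02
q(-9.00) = 0.07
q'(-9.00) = 0.01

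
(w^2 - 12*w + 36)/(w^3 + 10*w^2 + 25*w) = (w^2 - 12*w + 36)/(w*(w^2 + 10*w + 25))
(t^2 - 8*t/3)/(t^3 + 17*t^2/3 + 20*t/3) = (3*t - 8)/(3*t^2 + 17*t + 20)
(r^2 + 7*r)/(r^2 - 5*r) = (r + 7)/(r - 5)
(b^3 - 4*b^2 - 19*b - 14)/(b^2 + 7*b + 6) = (b^2 - 5*b - 14)/(b + 6)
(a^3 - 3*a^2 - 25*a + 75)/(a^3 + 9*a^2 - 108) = (a^2 - 25)/(a^2 + 12*a + 36)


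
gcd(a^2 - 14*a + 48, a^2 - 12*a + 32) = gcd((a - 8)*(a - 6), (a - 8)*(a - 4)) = a - 8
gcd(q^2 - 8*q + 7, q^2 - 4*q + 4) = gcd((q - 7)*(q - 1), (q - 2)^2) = 1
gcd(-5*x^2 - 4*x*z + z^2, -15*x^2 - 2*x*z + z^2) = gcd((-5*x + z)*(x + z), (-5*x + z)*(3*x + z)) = 5*x - z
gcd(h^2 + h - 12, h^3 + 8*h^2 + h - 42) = 1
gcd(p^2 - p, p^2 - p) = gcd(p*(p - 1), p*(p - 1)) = p^2 - p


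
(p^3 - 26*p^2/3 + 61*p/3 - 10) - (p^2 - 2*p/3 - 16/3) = p^3 - 29*p^2/3 + 21*p - 14/3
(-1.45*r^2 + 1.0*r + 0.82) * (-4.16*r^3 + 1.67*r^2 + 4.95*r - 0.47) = 6.032*r^5 - 6.5815*r^4 - 8.9187*r^3 + 7.0009*r^2 + 3.589*r - 0.3854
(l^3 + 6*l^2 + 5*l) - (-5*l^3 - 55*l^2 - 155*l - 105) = 6*l^3 + 61*l^2 + 160*l + 105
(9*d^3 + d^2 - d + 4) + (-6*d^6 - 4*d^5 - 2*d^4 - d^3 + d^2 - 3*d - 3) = -6*d^6 - 4*d^5 - 2*d^4 + 8*d^3 + 2*d^2 - 4*d + 1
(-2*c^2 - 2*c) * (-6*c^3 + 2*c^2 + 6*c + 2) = 12*c^5 + 8*c^4 - 16*c^3 - 16*c^2 - 4*c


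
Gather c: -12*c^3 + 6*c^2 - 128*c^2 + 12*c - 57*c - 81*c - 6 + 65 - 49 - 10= -12*c^3 - 122*c^2 - 126*c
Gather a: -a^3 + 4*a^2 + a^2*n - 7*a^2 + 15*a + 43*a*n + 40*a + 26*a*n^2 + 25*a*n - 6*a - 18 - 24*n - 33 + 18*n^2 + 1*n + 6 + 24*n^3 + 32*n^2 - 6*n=-a^3 + a^2*(n - 3) + a*(26*n^2 + 68*n + 49) + 24*n^3 + 50*n^2 - 29*n - 45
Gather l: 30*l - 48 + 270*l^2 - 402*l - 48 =270*l^2 - 372*l - 96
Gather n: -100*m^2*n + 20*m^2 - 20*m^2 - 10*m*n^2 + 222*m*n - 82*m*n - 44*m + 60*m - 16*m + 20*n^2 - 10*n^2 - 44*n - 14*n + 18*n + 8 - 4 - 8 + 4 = n^2*(10 - 10*m) + n*(-100*m^2 + 140*m - 40)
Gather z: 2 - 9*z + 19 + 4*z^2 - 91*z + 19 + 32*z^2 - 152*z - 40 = 36*z^2 - 252*z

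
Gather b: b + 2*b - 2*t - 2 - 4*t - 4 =3*b - 6*t - 6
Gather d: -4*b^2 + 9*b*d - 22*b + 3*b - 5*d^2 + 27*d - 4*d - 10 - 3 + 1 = -4*b^2 - 19*b - 5*d^2 + d*(9*b + 23) - 12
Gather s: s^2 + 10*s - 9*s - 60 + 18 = s^2 + s - 42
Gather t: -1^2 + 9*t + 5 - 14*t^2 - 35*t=-14*t^2 - 26*t + 4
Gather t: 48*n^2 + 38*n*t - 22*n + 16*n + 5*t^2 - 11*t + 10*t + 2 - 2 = 48*n^2 - 6*n + 5*t^2 + t*(38*n - 1)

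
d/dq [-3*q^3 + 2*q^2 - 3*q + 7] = -9*q^2 + 4*q - 3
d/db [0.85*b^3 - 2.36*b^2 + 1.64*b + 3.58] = 2.55*b^2 - 4.72*b + 1.64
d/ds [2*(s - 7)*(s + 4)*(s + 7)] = 6*s^2 + 16*s - 98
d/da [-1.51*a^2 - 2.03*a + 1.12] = -3.02*a - 2.03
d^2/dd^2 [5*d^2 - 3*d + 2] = 10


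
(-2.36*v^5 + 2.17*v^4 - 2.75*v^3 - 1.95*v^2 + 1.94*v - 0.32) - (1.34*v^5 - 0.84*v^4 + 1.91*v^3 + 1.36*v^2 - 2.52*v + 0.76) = -3.7*v^5 + 3.01*v^4 - 4.66*v^3 - 3.31*v^2 + 4.46*v - 1.08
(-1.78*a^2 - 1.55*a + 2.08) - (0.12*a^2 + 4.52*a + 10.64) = -1.9*a^2 - 6.07*a - 8.56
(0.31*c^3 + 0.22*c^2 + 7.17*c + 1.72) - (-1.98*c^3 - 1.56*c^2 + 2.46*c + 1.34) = 2.29*c^3 + 1.78*c^2 + 4.71*c + 0.38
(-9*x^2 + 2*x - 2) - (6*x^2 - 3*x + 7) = -15*x^2 + 5*x - 9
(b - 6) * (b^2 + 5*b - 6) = b^3 - b^2 - 36*b + 36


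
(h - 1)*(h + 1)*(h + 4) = h^3 + 4*h^2 - h - 4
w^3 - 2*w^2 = w^2*(w - 2)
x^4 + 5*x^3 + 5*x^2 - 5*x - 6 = (x - 1)*(x + 1)*(x + 2)*(x + 3)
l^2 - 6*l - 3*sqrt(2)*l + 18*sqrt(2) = (l - 6)*(l - 3*sqrt(2))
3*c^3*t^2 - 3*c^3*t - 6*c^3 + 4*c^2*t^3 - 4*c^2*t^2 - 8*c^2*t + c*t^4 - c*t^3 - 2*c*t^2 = (c + t)*(3*c + t)*(t - 2)*(c*t + c)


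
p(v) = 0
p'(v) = 0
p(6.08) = 0.00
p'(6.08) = 0.00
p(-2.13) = 0.00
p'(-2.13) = 0.00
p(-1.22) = 0.00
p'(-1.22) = 0.00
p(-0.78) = 0.00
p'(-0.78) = 0.00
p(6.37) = 0.00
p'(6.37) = 0.00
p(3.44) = 0.00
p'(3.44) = 0.00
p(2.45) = 0.00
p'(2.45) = 0.00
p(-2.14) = 0.00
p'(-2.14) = 0.00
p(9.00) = 0.00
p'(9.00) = 0.00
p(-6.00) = 0.00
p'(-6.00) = 0.00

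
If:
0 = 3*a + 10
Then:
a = -10/3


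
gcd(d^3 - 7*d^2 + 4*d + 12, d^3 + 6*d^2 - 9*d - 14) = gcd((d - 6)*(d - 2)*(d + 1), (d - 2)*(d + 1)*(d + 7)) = d^2 - d - 2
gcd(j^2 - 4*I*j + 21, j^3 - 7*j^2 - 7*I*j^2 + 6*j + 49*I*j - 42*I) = j - 7*I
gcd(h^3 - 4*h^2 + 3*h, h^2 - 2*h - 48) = 1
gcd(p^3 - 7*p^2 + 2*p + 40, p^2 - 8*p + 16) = p - 4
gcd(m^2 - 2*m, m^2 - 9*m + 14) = m - 2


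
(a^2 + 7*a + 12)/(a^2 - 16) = (a + 3)/(a - 4)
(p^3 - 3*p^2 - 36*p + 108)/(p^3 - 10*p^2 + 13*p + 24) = (p^2 - 36)/(p^2 - 7*p - 8)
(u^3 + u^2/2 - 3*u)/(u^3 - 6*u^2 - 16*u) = (u - 3/2)/(u - 8)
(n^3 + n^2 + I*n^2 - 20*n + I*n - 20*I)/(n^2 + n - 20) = n + I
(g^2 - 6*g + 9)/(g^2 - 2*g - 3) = (g - 3)/(g + 1)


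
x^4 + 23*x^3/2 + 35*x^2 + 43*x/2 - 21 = (x - 1/2)*(x + 2)*(x + 3)*(x + 7)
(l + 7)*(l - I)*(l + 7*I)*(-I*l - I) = -I*l^4 + 6*l^3 - 8*I*l^3 + 48*l^2 - 14*I*l^2 + 42*l - 56*I*l - 49*I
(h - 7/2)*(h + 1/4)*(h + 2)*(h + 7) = h^4 + 23*h^3/4 - 129*h^2/8 - 427*h/8 - 49/4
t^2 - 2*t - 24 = (t - 6)*(t + 4)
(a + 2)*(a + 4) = a^2 + 6*a + 8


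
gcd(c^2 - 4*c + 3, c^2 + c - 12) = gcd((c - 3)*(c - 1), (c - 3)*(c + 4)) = c - 3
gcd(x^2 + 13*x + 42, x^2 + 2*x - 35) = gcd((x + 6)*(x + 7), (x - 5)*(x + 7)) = x + 7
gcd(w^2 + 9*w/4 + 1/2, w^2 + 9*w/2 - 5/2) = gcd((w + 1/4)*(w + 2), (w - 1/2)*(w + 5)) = 1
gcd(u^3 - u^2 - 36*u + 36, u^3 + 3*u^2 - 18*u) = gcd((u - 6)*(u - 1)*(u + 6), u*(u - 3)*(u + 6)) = u + 6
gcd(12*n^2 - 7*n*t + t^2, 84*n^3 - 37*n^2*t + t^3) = 12*n^2 - 7*n*t + t^2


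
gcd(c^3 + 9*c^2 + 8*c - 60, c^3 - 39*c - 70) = c + 5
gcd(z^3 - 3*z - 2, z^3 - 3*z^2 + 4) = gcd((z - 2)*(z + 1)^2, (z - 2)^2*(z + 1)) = z^2 - z - 2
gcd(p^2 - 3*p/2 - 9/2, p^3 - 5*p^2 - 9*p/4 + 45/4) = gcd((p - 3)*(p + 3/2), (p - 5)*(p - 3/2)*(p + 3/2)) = p + 3/2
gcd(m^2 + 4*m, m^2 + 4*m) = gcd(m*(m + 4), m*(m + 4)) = m^2 + 4*m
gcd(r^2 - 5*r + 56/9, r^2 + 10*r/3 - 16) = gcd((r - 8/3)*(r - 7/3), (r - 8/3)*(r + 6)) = r - 8/3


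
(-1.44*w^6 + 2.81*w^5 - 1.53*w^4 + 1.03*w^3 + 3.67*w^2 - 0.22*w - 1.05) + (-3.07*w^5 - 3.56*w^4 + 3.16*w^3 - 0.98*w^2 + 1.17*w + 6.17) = -1.44*w^6 - 0.26*w^5 - 5.09*w^4 + 4.19*w^3 + 2.69*w^2 + 0.95*w + 5.12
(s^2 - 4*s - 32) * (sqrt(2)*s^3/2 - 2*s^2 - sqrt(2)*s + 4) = sqrt(2)*s^5/2 - 2*sqrt(2)*s^4 - 2*s^4 - 17*sqrt(2)*s^3 + 8*s^3 + 4*sqrt(2)*s^2 + 68*s^2 - 16*s + 32*sqrt(2)*s - 128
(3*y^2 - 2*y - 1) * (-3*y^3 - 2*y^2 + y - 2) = -9*y^5 + 10*y^3 - 6*y^2 + 3*y + 2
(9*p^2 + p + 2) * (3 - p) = -9*p^3 + 26*p^2 + p + 6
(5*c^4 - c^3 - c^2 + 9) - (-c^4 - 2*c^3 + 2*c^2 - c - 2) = 6*c^4 + c^3 - 3*c^2 + c + 11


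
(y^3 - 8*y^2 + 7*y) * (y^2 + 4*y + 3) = y^5 - 4*y^4 - 22*y^3 + 4*y^2 + 21*y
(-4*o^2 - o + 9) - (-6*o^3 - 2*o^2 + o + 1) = 6*o^3 - 2*o^2 - 2*o + 8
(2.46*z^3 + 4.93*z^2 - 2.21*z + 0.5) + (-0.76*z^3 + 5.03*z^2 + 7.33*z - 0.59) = 1.7*z^3 + 9.96*z^2 + 5.12*z - 0.09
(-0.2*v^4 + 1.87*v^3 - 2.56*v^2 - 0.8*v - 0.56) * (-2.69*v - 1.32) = 0.538*v^5 - 4.7663*v^4 + 4.418*v^3 + 5.5312*v^2 + 2.5624*v + 0.7392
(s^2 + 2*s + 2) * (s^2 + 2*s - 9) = s^4 + 4*s^3 - 3*s^2 - 14*s - 18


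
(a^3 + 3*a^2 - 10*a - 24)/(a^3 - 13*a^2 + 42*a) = (a^3 + 3*a^2 - 10*a - 24)/(a*(a^2 - 13*a + 42))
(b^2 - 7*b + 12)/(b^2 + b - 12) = (b - 4)/(b + 4)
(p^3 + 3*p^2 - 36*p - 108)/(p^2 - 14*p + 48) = (p^2 + 9*p + 18)/(p - 8)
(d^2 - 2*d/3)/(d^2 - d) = (d - 2/3)/(d - 1)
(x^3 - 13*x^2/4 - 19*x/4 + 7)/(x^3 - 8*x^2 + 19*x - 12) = (x + 7/4)/(x - 3)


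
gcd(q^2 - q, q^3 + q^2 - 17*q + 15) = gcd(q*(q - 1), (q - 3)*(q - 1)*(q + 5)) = q - 1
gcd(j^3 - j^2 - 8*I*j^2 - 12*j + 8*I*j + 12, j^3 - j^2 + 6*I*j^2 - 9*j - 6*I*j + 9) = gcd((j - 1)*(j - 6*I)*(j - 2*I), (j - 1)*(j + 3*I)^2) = j - 1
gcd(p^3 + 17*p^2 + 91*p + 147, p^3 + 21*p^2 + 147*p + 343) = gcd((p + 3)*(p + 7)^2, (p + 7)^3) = p^2 + 14*p + 49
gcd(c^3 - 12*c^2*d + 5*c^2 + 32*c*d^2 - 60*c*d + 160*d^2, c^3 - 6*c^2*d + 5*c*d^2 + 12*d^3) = c - 4*d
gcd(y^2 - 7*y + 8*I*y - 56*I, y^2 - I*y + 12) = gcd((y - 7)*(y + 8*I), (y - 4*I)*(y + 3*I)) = 1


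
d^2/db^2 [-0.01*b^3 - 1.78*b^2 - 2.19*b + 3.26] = -0.06*b - 3.56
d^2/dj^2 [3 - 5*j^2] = -10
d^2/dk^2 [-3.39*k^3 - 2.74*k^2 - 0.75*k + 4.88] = -20.34*k - 5.48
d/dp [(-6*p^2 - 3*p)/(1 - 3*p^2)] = 3*(-3*p^2 - 4*p - 1)/(9*p^4 - 6*p^2 + 1)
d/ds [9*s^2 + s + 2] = 18*s + 1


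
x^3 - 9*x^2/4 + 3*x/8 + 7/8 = (x - 7/4)*(x - 1)*(x + 1/2)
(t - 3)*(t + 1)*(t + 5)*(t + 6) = t^4 + 9*t^3 + 5*t^2 - 93*t - 90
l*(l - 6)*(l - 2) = l^3 - 8*l^2 + 12*l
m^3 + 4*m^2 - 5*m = m*(m - 1)*(m + 5)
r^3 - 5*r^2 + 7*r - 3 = (r - 3)*(r - 1)^2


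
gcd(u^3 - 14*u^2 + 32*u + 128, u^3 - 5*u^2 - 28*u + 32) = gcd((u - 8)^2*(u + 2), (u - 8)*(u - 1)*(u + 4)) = u - 8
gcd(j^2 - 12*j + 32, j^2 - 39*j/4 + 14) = j - 8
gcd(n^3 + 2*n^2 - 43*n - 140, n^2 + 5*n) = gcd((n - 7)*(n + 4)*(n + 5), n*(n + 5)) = n + 5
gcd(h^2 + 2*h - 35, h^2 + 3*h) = 1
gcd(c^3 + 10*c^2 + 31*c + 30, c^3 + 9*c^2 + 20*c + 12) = c + 2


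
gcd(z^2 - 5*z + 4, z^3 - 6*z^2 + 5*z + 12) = z - 4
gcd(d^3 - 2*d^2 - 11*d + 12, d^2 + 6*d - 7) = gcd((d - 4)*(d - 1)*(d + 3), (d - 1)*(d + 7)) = d - 1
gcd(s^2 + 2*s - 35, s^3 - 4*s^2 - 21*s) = 1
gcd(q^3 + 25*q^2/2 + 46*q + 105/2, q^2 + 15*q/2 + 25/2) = q + 5/2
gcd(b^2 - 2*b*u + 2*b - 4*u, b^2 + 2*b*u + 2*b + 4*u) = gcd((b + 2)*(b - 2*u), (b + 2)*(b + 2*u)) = b + 2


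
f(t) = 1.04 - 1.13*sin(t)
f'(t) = -1.13*cos(t)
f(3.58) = 1.52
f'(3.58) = 1.02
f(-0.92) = 1.94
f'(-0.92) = -0.68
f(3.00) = 0.88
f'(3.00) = 1.12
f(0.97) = 0.11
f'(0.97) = -0.64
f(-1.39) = 2.15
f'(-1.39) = -0.20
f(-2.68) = 1.54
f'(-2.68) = 1.01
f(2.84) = 0.70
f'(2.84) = 1.08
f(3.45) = 1.38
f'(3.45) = 1.08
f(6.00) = 1.36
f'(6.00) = -1.08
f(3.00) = 0.88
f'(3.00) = 1.12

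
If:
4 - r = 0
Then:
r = 4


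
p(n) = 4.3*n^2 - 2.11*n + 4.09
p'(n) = 8.6*n - 2.11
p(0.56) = 4.26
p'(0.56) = 2.71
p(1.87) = 15.18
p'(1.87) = 13.97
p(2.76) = 31.02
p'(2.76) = 21.63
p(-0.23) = 4.80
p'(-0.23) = -4.09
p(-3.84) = 75.60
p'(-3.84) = -35.13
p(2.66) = 28.90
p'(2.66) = 20.77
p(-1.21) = 12.94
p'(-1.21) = -12.52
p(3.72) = 55.75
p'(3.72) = 29.88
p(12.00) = 597.97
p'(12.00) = 101.09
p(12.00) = 597.97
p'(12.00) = 101.09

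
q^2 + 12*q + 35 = (q + 5)*(q + 7)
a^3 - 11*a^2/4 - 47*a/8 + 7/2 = (a - 4)*(a - 1/2)*(a + 7/4)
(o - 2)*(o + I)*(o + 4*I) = o^3 - 2*o^2 + 5*I*o^2 - 4*o - 10*I*o + 8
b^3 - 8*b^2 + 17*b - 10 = (b - 5)*(b - 2)*(b - 1)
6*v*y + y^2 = y*(6*v + y)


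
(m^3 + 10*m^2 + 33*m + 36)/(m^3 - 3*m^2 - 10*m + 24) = (m^2 + 7*m + 12)/(m^2 - 6*m + 8)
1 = 1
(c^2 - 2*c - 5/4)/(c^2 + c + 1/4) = (2*c - 5)/(2*c + 1)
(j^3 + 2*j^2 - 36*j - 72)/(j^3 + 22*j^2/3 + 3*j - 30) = 3*(j^2 - 4*j - 12)/(3*j^2 + 4*j - 15)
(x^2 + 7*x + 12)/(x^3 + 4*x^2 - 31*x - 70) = (x^2 + 7*x + 12)/(x^3 + 4*x^2 - 31*x - 70)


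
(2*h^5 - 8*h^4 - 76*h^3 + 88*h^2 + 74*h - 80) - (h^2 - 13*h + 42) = 2*h^5 - 8*h^4 - 76*h^3 + 87*h^2 + 87*h - 122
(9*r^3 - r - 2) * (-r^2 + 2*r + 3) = -9*r^5 + 18*r^4 + 28*r^3 - 7*r - 6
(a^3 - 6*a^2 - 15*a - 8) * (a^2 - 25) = a^5 - 6*a^4 - 40*a^3 + 142*a^2 + 375*a + 200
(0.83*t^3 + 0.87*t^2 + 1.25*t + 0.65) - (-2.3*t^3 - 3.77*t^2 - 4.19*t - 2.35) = 3.13*t^3 + 4.64*t^2 + 5.44*t + 3.0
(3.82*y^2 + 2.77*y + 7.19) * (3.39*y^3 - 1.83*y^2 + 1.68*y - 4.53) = 12.9498*y^5 + 2.3997*y^4 + 25.7226*y^3 - 25.8087*y^2 - 0.468900000000001*y - 32.5707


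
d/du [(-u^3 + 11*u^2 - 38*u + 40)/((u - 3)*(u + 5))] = (-u^4 - 4*u^3 + 105*u^2 - 410*u + 490)/(u^4 + 4*u^3 - 26*u^2 - 60*u + 225)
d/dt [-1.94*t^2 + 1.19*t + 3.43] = 1.19 - 3.88*t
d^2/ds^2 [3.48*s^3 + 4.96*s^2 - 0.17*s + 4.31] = 20.88*s + 9.92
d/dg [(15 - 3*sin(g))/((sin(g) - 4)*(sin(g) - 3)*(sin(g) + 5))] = 3*(2*sin(g)^3 - 17*sin(g)^2 + 20*sin(g) + 55)*cos(g)/((sin(g) - 4)^2*(sin(g) - 3)^2*(sin(g) + 5)^2)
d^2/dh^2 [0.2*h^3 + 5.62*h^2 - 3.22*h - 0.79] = 1.2*h + 11.24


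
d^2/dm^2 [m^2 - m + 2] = 2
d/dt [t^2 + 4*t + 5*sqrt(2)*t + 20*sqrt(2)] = 2*t + 4 + 5*sqrt(2)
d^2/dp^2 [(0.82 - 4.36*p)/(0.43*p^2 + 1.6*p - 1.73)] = (-(0.86*p + 1.6)*(1.72*p + 3.2)*(4.36*p - 0.82) + (11.2488*p + 13.2468)*(0.43*p^2 + 1.6*p - 1.73))/(0.43*p^2 + 1.6*p - 1.73)^3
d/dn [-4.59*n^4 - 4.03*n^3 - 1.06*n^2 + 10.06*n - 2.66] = -18.36*n^3 - 12.09*n^2 - 2.12*n + 10.06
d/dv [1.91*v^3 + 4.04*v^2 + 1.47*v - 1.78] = 5.73*v^2 + 8.08*v + 1.47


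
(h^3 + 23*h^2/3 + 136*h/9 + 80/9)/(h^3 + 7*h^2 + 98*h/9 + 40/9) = (3*h + 4)/(3*h + 2)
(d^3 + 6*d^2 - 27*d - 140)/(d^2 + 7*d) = d - 1 - 20/d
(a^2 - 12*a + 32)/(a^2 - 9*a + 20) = (a - 8)/(a - 5)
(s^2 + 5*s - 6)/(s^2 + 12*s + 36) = (s - 1)/(s + 6)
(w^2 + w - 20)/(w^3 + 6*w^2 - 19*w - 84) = (w + 5)/(w^2 + 10*w + 21)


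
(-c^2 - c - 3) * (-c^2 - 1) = c^4 + c^3 + 4*c^2 + c + 3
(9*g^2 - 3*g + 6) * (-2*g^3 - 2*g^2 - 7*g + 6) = -18*g^5 - 12*g^4 - 69*g^3 + 63*g^2 - 60*g + 36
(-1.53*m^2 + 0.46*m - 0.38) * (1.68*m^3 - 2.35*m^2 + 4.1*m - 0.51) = -2.5704*m^5 + 4.3683*m^4 - 7.9924*m^3 + 3.5593*m^2 - 1.7926*m + 0.1938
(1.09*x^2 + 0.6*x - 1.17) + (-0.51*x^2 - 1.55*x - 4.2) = 0.58*x^2 - 0.95*x - 5.37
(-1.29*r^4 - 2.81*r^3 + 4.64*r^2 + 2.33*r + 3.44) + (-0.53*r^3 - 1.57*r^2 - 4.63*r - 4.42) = -1.29*r^4 - 3.34*r^3 + 3.07*r^2 - 2.3*r - 0.98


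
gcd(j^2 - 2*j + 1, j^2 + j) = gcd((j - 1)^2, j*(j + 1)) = 1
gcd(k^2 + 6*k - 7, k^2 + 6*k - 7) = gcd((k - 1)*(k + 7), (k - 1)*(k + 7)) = k^2 + 6*k - 7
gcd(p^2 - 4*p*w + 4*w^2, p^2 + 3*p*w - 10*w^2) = p - 2*w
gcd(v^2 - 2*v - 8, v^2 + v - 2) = v + 2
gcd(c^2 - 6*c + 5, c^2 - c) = c - 1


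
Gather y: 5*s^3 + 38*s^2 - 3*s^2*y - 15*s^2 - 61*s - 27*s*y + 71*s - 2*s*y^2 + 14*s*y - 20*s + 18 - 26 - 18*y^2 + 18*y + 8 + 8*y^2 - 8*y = 5*s^3 + 23*s^2 - 10*s + y^2*(-2*s - 10) + y*(-3*s^2 - 13*s + 10)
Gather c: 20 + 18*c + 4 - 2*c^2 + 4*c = -2*c^2 + 22*c + 24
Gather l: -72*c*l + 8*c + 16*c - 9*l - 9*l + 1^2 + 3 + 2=24*c + l*(-72*c - 18) + 6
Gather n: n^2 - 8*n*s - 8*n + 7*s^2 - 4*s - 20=n^2 + n*(-8*s - 8) + 7*s^2 - 4*s - 20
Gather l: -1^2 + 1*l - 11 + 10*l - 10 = 11*l - 22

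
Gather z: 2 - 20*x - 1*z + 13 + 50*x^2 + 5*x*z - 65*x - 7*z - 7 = 50*x^2 - 85*x + z*(5*x - 8) + 8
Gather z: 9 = 9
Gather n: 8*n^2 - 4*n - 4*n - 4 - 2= 8*n^2 - 8*n - 6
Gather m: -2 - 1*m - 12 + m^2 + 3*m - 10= m^2 + 2*m - 24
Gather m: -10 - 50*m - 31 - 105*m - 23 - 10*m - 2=-165*m - 66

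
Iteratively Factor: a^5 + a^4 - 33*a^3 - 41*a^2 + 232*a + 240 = (a + 1)*(a^4 - 33*a^2 - 8*a + 240) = (a - 5)*(a + 1)*(a^3 + 5*a^2 - 8*a - 48) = (a - 5)*(a - 3)*(a + 1)*(a^2 + 8*a + 16) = (a - 5)*(a - 3)*(a + 1)*(a + 4)*(a + 4)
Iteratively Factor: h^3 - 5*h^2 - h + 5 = (h - 1)*(h^2 - 4*h - 5) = (h - 5)*(h - 1)*(h + 1)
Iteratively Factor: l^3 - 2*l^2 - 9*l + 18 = (l - 2)*(l^2 - 9) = (l - 3)*(l - 2)*(l + 3)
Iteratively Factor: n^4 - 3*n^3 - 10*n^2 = (n)*(n^3 - 3*n^2 - 10*n) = n*(n - 5)*(n^2 + 2*n) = n*(n - 5)*(n + 2)*(n)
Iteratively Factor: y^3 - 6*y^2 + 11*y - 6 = (y - 2)*(y^2 - 4*y + 3) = (y - 2)*(y - 1)*(y - 3)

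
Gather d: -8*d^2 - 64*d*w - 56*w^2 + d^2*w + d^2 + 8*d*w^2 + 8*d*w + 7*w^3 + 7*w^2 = d^2*(w - 7) + d*(8*w^2 - 56*w) + 7*w^3 - 49*w^2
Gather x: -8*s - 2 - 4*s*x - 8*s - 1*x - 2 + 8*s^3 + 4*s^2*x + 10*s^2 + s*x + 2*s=8*s^3 + 10*s^2 - 14*s + x*(4*s^2 - 3*s - 1) - 4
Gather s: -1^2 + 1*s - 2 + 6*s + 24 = 7*s + 21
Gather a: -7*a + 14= 14 - 7*a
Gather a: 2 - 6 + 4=0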